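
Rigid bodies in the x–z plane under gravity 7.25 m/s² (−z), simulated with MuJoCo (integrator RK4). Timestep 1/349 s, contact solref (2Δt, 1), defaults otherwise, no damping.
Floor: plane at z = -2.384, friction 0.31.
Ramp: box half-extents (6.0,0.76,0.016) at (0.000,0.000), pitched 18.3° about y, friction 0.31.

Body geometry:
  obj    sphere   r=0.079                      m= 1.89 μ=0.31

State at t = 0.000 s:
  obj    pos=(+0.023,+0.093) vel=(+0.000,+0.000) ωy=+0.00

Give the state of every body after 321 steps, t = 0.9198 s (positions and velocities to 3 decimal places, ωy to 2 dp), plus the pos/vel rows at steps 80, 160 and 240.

State at t = 0.9198 s:
  obj    pos=(+0.676,-0.123) vel=(+1.420,-0.470) ωy=+18.93

Key-timestep trajectory:
   step    t(s)  obj.x    obj.z    obj.vx   obj.vz 
     80  0.2292   +0.063  +0.079  +0.354  -0.117
    160  0.4585   +0.185  +0.039  +0.708  -0.234
    240  0.6877   +0.388  -0.028  +1.062  -0.351


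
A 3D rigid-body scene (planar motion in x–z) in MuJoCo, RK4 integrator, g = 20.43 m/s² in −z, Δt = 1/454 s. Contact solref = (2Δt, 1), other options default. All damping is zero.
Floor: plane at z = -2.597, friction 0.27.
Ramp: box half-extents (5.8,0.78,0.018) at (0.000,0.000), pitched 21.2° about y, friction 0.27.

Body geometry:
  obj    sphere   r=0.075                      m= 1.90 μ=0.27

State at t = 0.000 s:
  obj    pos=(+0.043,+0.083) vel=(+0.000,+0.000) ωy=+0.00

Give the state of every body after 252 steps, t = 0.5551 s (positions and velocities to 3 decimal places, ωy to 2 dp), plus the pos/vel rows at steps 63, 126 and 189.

State at t = 0.5551 s:
  obj    pos=(+0.801,-0.211) vel=(+2.731,-1.059) ωy=+39.05

Key-timestep trajectory:
   step    t(s)  obj.x    obj.z    obj.vx   obj.vz 
     63  0.1388   +0.090  +0.065  +0.683  -0.265
    126  0.2775   +0.233  +0.010  +1.366  -0.530
    189  0.4163   +0.469  -0.082  +2.048  -0.794


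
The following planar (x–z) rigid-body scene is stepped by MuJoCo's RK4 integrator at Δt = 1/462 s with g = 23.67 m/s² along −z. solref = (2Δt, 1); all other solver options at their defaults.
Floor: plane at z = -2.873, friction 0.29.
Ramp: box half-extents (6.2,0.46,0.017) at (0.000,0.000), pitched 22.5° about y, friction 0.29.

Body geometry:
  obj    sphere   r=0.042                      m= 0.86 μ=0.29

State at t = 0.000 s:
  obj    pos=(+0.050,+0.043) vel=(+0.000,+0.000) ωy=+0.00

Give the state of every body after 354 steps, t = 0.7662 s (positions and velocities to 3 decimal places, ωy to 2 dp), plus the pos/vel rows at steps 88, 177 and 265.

State at t = 0.7662 s:
  obj    pos=(+1.805,-0.684) vel=(+4.580,-1.897) ωy=+118.03

Key-timestep trajectory:
   step    t(s)  obj.x    obj.z    obj.vx   obj.vz 
     88  0.1905   +0.159  -0.002  +1.139  -0.472
    177  0.3831   +0.489  -0.139  +2.290  -0.949
    265  0.5736   +1.033  -0.364  +3.429  -1.420


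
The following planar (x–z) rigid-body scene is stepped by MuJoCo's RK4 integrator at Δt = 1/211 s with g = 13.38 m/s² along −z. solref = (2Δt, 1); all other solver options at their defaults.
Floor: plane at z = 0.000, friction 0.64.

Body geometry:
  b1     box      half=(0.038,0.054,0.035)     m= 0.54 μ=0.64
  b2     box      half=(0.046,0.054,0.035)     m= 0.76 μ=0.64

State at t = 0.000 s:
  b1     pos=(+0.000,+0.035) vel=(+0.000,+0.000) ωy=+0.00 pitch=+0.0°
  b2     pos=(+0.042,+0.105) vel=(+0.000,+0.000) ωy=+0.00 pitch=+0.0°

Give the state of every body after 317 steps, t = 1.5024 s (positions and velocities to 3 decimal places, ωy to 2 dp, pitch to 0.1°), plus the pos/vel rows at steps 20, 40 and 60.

State at t = 1.5024 s:
  b1     pos=(+0.000,+0.035) vel=(+0.000,+0.000) ωy=+0.00 pitch=+0.0°
  b2     pos=(+0.085,+0.046) vel=(+0.000,+0.000) ωy=+0.00 pitch=+90.0°

Key-timestep trajectory:
   step    t(s)  b1.x    b1.z    b1.vx   b1.vz   b2.x    b2.z    b2.vx   b2.vz 
     20  0.0948   +0.000  +0.035  +0.000  +0.000   +0.046  +0.104  +0.097  -0.022
     40  0.1896   +0.000  +0.035  +0.000  +0.000   +0.064  +0.094  +0.281  -0.287
     60  0.2844   +0.000  +0.035  +0.000  +0.000   +0.087  +0.045  -0.043  +0.122


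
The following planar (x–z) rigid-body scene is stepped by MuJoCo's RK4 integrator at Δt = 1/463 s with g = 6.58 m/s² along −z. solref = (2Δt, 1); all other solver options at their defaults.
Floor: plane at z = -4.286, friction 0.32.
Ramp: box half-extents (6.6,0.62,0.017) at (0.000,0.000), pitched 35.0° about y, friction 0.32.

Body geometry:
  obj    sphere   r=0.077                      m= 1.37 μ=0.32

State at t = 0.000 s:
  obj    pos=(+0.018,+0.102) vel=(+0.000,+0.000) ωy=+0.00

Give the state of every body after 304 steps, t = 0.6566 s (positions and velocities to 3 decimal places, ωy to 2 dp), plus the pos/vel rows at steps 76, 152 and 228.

State at t = 0.6566 s:
  obj    pos=(+0.494,-0.231) vel=(+1.450,-1.015) ωy=+22.98

Key-timestep trajectory:
   step    t(s)  obj.x    obj.z    obj.vx   obj.vz 
     76  0.1641   +0.048  +0.081  +0.363  -0.254
    152  0.3283   +0.137  +0.019  +0.725  -0.508
    228  0.4924   +0.286  -0.085  +1.088  -0.761


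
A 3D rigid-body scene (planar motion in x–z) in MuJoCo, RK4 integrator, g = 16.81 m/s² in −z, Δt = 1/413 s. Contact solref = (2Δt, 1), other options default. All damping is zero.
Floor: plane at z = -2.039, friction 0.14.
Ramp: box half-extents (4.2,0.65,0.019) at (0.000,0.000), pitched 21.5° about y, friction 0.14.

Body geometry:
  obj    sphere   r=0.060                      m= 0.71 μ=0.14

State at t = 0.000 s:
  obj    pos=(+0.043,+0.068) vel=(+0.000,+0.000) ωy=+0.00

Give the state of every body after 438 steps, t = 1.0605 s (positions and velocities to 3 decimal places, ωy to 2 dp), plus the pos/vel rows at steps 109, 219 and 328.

State at t = 1.0605 s:
  obj    pos=(+2.346,-0.839) vel=(+4.342,-1.711) ωy=+77.77

Key-timestep trajectory:
   step    t(s)  obj.x    obj.z    obj.vx   obj.vz 
    109  0.2639   +0.186  +0.012  +1.081  -0.426
    219  0.5303   +0.619  -0.159  +2.171  -0.855
    328  0.7942   +1.334  -0.441  +3.252  -1.281


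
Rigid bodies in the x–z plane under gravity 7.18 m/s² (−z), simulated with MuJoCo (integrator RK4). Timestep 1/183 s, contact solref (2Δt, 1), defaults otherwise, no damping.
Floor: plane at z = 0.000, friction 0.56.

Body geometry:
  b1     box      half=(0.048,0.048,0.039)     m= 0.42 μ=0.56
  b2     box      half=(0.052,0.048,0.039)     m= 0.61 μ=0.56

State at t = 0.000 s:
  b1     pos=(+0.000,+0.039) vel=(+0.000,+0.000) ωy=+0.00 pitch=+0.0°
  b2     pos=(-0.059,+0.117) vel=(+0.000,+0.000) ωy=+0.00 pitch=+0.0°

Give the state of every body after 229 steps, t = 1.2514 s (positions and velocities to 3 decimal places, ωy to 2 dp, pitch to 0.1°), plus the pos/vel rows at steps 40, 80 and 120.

State at t = 1.2514 s:
  b1     pos=(+0.000,+0.039) vel=(+0.000,+0.000) ωy=+0.00 pitch=+0.0°
  b2     pos=(-0.109,+0.052) vel=(+0.000,+0.000) ωy=+0.00 pitch=-90.0°

Key-timestep trajectory:
   step    t(s)  b1.x    b1.z    b1.vx   b1.vz   b2.x    b2.z    b2.vx   b2.vz 
     40  0.2186   +0.000  +0.039  +0.000  +0.000   -0.086  +0.095  -0.222  -0.397
     80  0.4372   +0.000  +0.039  +0.000  +0.000   -0.131  +0.063  -0.057  +0.017
    120  0.6557   +0.000  +0.039  +0.000  +0.000   -0.111  +0.053  +0.265  -0.190


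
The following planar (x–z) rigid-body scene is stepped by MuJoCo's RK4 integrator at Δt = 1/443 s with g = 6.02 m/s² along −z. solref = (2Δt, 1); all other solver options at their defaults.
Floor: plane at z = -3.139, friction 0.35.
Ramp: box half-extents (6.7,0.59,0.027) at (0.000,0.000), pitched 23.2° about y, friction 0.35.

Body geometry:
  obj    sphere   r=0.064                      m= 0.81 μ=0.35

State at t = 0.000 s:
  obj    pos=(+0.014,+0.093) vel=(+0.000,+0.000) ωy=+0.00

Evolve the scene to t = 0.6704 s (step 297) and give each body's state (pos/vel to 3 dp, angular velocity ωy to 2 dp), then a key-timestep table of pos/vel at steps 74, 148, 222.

State at t = 0.6704 s:
  obj    pos=(+0.364,-0.057) vel=(+1.044,-0.447) ωy=+17.74

Key-timestep trajectory:
   step    t(s)  obj.x    obj.z    obj.vx   obj.vz 
     74  0.1670   +0.036  +0.084  +0.260  -0.111
    148  0.3341   +0.101  +0.056  +0.520  -0.223
    222  0.5011   +0.210  +0.009  +0.780  -0.334


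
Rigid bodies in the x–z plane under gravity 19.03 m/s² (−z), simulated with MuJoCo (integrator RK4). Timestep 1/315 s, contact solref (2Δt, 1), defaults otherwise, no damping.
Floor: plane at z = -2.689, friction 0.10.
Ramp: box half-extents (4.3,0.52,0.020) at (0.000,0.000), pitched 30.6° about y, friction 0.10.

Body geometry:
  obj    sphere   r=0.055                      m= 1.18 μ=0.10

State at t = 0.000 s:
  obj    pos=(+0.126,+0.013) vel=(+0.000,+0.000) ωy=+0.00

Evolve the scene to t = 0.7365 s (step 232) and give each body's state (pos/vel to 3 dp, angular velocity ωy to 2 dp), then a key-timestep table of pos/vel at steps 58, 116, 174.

State at t = 0.7365 s:
  obj    pos=(+2.005,-1.098) vel=(+5.094,-3.035) ωy=+54.72

Key-timestep trajectory:
   step    t(s)  obj.x    obj.z    obj.vx   obj.vz 
     58  0.1841   +0.243  -0.057  +1.273  -0.761
    116  0.3683   +0.596  -0.265  +2.566  -1.477
    174  0.5524   +1.183  -0.612  +3.833  -2.251


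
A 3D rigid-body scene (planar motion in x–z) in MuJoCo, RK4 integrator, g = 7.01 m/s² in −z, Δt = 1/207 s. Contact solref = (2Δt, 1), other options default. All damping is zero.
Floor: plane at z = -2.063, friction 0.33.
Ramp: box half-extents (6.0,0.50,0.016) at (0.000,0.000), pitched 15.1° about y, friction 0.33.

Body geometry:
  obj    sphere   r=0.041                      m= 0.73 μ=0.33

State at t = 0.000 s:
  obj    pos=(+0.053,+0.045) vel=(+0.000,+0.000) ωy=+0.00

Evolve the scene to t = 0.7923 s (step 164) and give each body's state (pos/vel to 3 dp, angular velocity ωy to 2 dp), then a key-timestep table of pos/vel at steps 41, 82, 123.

State at t = 0.7923 s:
  obj    pos=(+0.448,-0.062) vel=(+0.998,-0.269) ωy=+25.20

Key-timestep trajectory:
   step    t(s)  obj.x    obj.z    obj.vx   obj.vz 
     41  0.1981   +0.078  +0.038  +0.249  -0.067
     82  0.3961   +0.152  +0.018  +0.499  -0.135
    123  0.5942   +0.275  -0.015  +0.748  -0.202


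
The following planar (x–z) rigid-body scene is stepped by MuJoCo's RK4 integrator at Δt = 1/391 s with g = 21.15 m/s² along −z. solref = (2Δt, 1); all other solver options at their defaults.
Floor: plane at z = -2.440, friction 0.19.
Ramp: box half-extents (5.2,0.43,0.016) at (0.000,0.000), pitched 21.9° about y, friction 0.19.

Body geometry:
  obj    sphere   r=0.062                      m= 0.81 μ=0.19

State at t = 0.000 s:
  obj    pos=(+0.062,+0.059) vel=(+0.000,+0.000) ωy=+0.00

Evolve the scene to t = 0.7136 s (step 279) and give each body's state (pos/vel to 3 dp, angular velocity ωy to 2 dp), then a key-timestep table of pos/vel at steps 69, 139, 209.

State at t = 0.7136 s:
  obj    pos=(+1.393,-0.476) vel=(+3.731,-1.500) ωy=+64.84

Key-timestep trajectory:
   step    t(s)  obj.x    obj.z    obj.vx   obj.vz 
     69  0.1765   +0.143  +0.026  +0.923  -0.371
    139  0.3555   +0.392  -0.074  +1.859  -0.747
    209  0.5345   +0.809  -0.241  +2.795  -1.123


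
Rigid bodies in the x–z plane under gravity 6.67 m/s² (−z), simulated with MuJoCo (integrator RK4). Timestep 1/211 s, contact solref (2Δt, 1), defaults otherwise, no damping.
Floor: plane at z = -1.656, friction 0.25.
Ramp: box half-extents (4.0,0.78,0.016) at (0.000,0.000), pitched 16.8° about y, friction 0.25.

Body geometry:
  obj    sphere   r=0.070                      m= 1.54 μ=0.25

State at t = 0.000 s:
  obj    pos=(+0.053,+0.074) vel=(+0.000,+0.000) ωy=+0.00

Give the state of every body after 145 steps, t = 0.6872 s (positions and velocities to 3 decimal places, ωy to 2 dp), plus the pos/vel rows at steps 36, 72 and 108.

State at t = 0.6872 s:
  obj    pos=(+0.364,-0.020) vel=(+0.906,-0.274) ωy=+13.52

Key-timestep trajectory:
   step    t(s)  obj.x    obj.z    obj.vx   obj.vz 
     36  0.1706   +0.072  +0.068  +0.225  -0.068
     72  0.3412   +0.130  +0.051  +0.450  -0.136
    108  0.5118   +0.226  +0.022  +0.675  -0.204


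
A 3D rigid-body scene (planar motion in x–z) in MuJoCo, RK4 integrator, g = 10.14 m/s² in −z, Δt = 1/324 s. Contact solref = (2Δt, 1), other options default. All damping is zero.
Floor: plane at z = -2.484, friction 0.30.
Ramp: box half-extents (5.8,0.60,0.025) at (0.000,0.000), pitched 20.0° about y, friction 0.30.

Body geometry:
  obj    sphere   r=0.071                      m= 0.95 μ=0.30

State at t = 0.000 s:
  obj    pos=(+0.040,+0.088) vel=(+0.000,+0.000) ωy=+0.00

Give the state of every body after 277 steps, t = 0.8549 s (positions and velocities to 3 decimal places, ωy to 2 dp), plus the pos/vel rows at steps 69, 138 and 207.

State at t = 0.8549 s:
  obj    pos=(+0.891,-0.222) vel=(+1.990,-0.724) ωy=+29.83

Key-timestep trajectory:
   step    t(s)  obj.x    obj.z    obj.vx   obj.vz 
     69  0.2130   +0.093  +0.068  +0.496  -0.180
    138  0.4259   +0.251  +0.011  +0.992  -0.361
    207  0.6389   +0.515  -0.085  +1.487  -0.541


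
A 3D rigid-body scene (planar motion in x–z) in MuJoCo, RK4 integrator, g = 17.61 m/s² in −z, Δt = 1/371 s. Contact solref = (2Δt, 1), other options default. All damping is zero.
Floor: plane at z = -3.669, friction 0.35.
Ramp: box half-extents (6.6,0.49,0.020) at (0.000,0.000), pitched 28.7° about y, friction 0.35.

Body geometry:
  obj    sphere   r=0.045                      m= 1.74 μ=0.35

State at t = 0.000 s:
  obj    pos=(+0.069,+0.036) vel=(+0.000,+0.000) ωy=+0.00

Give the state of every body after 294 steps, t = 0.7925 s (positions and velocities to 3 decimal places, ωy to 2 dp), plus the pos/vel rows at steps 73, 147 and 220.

State at t = 0.7925 s:
  obj    pos=(+1.733,-0.875) vel=(+4.199,-2.299) ωy=+106.36

Key-timestep trajectory:
   step    t(s)  obj.x    obj.z    obj.vx   obj.vz 
     73  0.1968   +0.172  -0.020  +1.043  -0.571
    147  0.3962   +0.485  -0.191  +2.099  -1.149
    220  0.5930   +1.001  -0.474  +3.142  -1.720


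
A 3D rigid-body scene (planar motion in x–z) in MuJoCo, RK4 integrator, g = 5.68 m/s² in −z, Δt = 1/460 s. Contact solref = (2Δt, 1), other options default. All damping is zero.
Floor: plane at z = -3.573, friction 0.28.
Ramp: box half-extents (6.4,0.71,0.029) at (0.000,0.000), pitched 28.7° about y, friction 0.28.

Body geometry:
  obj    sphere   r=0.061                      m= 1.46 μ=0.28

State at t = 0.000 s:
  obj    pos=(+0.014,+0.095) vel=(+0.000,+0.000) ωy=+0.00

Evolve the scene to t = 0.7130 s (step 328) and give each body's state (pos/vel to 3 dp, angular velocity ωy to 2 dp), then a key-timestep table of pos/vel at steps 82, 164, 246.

State at t = 0.7130 s:
  obj    pos=(+0.448,-0.143) vel=(+1.219,-0.667) ωy=+22.77

Key-timestep trajectory:
   step    t(s)  obj.x    obj.z    obj.vx   obj.vz 
     82  0.1783   +0.041  +0.080  +0.305  -0.167
    164  0.3565   +0.123  +0.035  +0.609  -0.334
    246  0.5348   +0.258  -0.039  +0.914  -0.500


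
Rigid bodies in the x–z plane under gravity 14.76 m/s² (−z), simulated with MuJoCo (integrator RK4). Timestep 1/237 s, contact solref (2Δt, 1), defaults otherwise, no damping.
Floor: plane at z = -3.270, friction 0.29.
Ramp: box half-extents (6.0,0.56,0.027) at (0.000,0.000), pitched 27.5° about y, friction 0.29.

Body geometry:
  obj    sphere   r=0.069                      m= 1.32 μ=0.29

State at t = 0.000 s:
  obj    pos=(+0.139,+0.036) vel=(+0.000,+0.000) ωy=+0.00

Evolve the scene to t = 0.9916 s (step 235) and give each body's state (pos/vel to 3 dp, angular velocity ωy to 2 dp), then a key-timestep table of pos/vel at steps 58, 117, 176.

State at t = 0.9916 s:
  obj    pos=(+2.262,-1.069) vel=(+4.282,-2.229) ωy=+69.95

Key-timestep trajectory:
   step    t(s)  obj.x    obj.z    obj.vx   obj.vz 
     58  0.2447   +0.268  -0.031  +1.057  -0.550
    117  0.4937   +0.665  -0.238  +2.132  -1.110
    176  0.7426   +1.330  -0.584  +3.207  -1.669


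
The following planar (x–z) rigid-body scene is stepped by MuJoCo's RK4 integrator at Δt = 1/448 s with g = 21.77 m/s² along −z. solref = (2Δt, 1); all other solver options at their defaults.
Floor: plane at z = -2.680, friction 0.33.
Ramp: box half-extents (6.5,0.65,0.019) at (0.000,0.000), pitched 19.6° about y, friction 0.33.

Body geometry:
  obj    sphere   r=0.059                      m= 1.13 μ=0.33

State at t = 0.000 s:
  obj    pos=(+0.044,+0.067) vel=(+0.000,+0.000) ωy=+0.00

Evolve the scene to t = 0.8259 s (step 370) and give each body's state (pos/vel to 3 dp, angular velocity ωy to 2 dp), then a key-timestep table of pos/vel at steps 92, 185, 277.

State at t = 0.8259 s:
  obj    pos=(+1.720,-0.530) vel=(+4.059,-1.445) ωy=+73.01

Key-timestep trajectory:
   step    t(s)  obj.x    obj.z    obj.vx   obj.vz 
     92  0.2054   +0.148  +0.030  +1.009  -0.359
    185  0.4129   +0.463  -0.082  +2.029  -0.723
    277  0.6183   +0.983  -0.267  +3.038  -1.082


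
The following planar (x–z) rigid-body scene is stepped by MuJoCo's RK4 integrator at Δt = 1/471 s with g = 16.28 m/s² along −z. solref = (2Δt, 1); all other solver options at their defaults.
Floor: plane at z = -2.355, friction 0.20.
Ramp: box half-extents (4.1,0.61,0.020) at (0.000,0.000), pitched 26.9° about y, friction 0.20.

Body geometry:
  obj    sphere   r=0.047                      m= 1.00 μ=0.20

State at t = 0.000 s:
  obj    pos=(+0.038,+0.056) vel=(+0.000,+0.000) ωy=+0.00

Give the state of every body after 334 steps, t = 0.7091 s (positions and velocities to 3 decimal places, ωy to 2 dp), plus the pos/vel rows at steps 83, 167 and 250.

State at t = 0.7091 s:
  obj    pos=(+1.218,-0.543) vel=(+3.327,-1.688) ωy=+79.37

Key-timestep trajectory:
   step    t(s)  obj.x    obj.z    obj.vx   obj.vz 
     83  0.1762   +0.111  +0.019  +0.827  -0.420
    167  0.3546   +0.333  -0.094  +1.664  -0.844
    250  0.5308   +0.699  -0.279  +2.491  -1.264


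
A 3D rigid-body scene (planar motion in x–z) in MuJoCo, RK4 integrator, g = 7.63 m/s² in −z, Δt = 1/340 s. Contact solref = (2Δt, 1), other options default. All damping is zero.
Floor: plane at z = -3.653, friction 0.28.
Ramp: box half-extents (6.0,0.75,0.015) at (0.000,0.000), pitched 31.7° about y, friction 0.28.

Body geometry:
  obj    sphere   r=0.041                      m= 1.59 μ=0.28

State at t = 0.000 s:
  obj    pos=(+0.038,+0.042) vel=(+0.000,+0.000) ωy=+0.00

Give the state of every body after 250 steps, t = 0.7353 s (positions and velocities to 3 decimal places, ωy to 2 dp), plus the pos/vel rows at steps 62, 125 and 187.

State at t = 0.7353 s:
  obj    pos=(+0.697,-0.365) vel=(+1.792,-1.107) ωy=+51.35

Key-timestep trajectory:
   step    t(s)  obj.x    obj.z    obj.vx   obj.vz 
     62  0.1824   +0.079  +0.017  +0.444  -0.274
    125  0.3676   +0.203  -0.059  +0.896  -0.553
    187  0.5500   +0.407  -0.185  +1.340  -0.828


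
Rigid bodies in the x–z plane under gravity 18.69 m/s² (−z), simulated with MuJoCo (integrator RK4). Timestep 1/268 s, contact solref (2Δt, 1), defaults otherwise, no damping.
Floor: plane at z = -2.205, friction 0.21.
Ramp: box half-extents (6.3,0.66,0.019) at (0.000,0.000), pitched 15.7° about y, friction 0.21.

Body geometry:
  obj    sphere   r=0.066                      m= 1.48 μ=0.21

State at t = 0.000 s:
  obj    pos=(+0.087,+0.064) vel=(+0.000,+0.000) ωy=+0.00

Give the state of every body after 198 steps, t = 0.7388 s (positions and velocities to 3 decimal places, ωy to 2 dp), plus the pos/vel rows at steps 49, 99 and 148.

State at t = 0.7388 s:
  obj    pos=(+1.036,-0.203) vel=(+2.569,-0.722) ωy=+40.43

Key-timestep trajectory:
   step    t(s)  obj.x    obj.z    obj.vx   obj.vz 
     49  0.1828   +0.145  +0.047  +0.636  -0.179
     99  0.3694   +0.324  -0.003  +1.285  -0.361
    148  0.5522   +0.617  -0.085  +1.921  -0.540


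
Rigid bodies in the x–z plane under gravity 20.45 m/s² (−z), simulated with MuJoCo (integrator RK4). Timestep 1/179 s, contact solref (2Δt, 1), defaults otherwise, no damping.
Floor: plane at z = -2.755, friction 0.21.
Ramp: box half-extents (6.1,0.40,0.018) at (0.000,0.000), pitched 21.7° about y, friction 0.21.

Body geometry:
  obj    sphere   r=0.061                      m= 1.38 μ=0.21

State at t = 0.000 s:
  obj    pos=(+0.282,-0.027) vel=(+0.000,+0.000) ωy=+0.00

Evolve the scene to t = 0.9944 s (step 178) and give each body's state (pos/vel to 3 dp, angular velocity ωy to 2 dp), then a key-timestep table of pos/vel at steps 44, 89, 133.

State at t = 0.9944 s:
  obj    pos=(+2.763,-1.015) vel=(+4.990,-1.986) ωy=+88.03

Key-timestep trajectory:
   step    t(s)  obj.x    obj.z    obj.vx   obj.vz 
     44  0.2458   +0.434  -0.088  +1.234  -0.491
     89  0.4972   +0.902  -0.274  +2.495  -0.993
    133  0.7430   +1.667  -0.579  +3.729  -1.484


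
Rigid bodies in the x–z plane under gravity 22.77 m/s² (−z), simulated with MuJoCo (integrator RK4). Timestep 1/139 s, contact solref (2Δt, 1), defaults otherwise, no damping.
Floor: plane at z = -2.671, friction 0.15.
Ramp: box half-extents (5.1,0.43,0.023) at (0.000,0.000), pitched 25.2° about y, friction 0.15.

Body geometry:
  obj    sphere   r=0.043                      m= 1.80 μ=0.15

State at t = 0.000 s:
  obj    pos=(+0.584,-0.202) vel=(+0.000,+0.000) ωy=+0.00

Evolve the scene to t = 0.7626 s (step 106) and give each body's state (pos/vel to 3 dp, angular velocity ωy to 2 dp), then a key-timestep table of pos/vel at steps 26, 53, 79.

State at t = 0.7626 s:
  obj    pos=(+2.407,-1.060) vel=(+4.779,-2.249) ωy=+122.74

Key-timestep trajectory:
   step    t(s)  obj.x    obj.z    obj.vx   obj.vz 
     26  0.1871   +0.694  -0.254  +1.173  -0.552
     53  0.3813   +1.040  -0.416  +2.390  -1.125
     79  0.5683   +1.597  -0.678  +3.562  -1.676


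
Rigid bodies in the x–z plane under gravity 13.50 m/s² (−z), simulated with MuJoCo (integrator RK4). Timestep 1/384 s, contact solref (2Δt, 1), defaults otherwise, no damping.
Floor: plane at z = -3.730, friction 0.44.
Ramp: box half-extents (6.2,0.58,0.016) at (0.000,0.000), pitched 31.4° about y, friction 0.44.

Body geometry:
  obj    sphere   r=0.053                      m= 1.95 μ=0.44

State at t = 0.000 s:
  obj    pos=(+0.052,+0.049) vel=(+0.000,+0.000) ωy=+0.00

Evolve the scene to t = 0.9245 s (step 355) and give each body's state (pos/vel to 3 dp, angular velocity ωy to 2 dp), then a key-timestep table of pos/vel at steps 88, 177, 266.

State at t = 0.9245 s:
  obj    pos=(+1.885,-1.070) vel=(+3.964,-2.420) ωy=+87.63

Key-timestep trajectory:
   step    t(s)  obj.x    obj.z    obj.vx   obj.vz 
     88  0.2292   +0.165  -0.020  +0.983  -0.600
    177  0.4609   +0.508  -0.229  +1.977  -1.207
    266  0.6927   +1.081  -0.579  +2.971  -1.813


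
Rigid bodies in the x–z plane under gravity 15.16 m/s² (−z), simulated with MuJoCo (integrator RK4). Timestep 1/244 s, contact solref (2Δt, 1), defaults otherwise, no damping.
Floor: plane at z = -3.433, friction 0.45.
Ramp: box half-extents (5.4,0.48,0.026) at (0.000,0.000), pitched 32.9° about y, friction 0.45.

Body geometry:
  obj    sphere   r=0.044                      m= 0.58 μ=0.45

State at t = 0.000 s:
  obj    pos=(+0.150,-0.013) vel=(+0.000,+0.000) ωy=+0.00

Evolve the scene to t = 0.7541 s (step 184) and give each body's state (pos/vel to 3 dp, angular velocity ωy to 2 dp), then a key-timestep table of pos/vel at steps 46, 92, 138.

State at t = 0.7541 s:
  obj    pos=(+1.554,-0.922) vel=(+3.724,-2.409) ωy=+100.79

Key-timestep trajectory:
   step    t(s)  obj.x    obj.z    obj.vx   obj.vz 
     46  0.1885   +0.238  -0.070  +0.931  -0.602
     92  0.3770   +0.501  -0.241  +1.862  -1.205
    138  0.5656   +0.940  -0.525  +2.793  -1.807


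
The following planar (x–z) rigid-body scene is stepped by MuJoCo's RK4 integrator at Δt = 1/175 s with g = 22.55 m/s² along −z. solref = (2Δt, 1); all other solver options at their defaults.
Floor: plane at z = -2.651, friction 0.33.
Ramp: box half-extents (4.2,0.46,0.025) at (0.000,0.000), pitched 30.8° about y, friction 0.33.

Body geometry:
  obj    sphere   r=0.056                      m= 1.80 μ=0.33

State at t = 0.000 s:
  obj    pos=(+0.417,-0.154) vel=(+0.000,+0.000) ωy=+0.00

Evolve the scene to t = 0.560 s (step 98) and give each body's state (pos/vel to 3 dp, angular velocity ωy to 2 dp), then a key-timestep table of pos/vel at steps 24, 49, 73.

State at t = 0.560 s:
  obj    pos=(+1.528,-0.817) vel=(+3.967,-2.365) ωy=+82.45

Key-timestep trajectory:
   step    t(s)  obj.x    obj.z    obj.vx   obj.vz 
     24  0.1371   +0.484  -0.194  +0.972  -0.579
     49  0.2800   +0.695  -0.320  +1.984  -1.183
     73  0.4171   +1.033  -0.522  +2.955  -1.762


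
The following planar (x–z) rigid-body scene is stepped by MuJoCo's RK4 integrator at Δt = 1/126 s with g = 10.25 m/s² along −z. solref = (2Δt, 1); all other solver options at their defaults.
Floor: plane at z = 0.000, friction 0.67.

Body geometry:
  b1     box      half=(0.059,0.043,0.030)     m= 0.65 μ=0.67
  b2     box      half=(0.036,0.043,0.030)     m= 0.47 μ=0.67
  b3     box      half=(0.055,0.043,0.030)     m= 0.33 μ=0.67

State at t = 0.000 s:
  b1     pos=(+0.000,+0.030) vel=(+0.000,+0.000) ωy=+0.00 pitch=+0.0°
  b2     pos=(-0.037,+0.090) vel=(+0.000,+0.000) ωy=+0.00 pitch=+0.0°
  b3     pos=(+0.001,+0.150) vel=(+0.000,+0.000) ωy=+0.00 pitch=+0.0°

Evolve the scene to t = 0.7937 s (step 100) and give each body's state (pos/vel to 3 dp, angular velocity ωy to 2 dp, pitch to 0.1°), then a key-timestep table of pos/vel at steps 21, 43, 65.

State at t = 0.7937 s:
  b1     pos=(+0.000,+0.030) vel=(+0.000,+0.000) ωy=+0.00 pitch=+0.0°
  b2     pos=(-0.037,+0.090) vel=(+0.000,+0.000) ωy=+0.00 pitch=+0.0°
  b3     pos=(+0.136,+0.030) vel=(+0.000,+0.000) ωy=+0.00 pitch=+180.0°

Key-timestep trajectory:
   step    t(s)  b1.x    b1.z    b1.vx   b1.vz   b2.x    b2.z    b2.vx   b2.vz   b3.x    b3.z    b3.vx   b3.vz 
     21  0.1667   +0.000  +0.030  +0.000  +0.000   -0.037  +0.090  +0.000  +0.000   +0.006  +0.149  +0.080  -0.019
     43  0.3413   +0.000  +0.030  -0.001  +0.000   -0.037  +0.090  -0.001  +0.000   +0.039  +0.117  +0.431  -0.073
     65  0.5159   +0.000  +0.030  +0.000  +0.000   -0.037  +0.090  +0.000  +0.000   +0.119  +0.066  +0.476  -0.965


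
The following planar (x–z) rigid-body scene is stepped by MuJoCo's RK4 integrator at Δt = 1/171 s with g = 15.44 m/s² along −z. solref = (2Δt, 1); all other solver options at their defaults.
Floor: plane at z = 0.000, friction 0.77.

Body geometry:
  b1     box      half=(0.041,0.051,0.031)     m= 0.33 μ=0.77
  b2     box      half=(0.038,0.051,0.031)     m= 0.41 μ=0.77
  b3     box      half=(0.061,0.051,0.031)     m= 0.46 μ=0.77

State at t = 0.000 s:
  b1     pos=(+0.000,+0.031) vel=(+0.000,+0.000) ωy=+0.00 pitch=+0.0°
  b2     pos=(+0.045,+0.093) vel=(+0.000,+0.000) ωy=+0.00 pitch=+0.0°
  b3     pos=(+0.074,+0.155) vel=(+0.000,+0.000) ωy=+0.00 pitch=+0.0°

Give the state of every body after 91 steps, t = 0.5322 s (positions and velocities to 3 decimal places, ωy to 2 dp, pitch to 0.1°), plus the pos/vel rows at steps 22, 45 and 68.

State at t = 0.5322 s:
  b1     pos=(+0.000,+0.031) vel=(+0.000,+0.000) ωy=+0.00 pitch=+0.0°
  b2     pos=(+0.081,+0.038) vel=(+0.000,+0.000) ωy=+0.00 pitch=+90.0°
  b3     pos=(+0.276,+0.031) vel=(-0.001,+0.003) ωy=-0.04 pitch=+180.0°

Key-timestep trajectory:
   step    t(s)  b1.x    b1.z    b1.vx   b1.vz   b2.x    b2.z    b2.vx   b2.vz   b3.x    b3.z    b3.vx   b3.vz 
     22  0.1287   +0.000  +0.031  -0.002  +0.001   +0.057  +0.088  +0.215  -0.127   +0.110  +0.132  +0.562  -0.556
     45  0.2632   +0.000  +0.031  +0.000  +0.000   +0.081  +0.037  -0.025  +0.083   +0.192  +0.064  +0.426  +0.226
     68  0.3977   +0.000  +0.031  +0.000  +0.000   +0.081  +0.038  +0.000  +0.000   +0.250  +0.057  +0.540  -0.360


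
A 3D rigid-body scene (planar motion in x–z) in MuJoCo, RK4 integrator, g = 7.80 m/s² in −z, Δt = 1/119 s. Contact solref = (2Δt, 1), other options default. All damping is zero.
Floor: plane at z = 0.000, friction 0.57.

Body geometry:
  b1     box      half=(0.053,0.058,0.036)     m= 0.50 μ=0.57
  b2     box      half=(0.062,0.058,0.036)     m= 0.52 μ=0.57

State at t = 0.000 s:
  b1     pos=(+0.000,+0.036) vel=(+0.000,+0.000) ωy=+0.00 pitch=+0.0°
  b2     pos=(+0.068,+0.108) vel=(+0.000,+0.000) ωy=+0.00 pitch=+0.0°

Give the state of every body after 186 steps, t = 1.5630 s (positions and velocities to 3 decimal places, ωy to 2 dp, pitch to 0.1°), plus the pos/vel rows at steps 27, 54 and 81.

State at t = 1.5630 s:
  b1     pos=(+0.000,+0.036) vel=(+0.000,+0.000) ωy=+0.00 pitch=+0.0°
  b2     pos=(+0.129,+0.062) vel=(+0.000,+0.000) ωy=+0.00 pitch=+90.0°

Key-timestep trajectory:
   step    t(s)  b1.x    b1.z    b1.vx   b1.vz   b2.x    b2.z    b2.vx   b2.vz 
     27  0.2269   +0.000  +0.036  +0.000  +0.000   +0.099  +0.068  +0.295  -0.126
     54  0.4538   +0.000  +0.036  +0.000  +0.000   +0.145  +0.069  -0.008  -0.002
     81  0.6807   +0.000  +0.036  +0.000  +0.000   +0.124  +0.065  +0.045  -0.017


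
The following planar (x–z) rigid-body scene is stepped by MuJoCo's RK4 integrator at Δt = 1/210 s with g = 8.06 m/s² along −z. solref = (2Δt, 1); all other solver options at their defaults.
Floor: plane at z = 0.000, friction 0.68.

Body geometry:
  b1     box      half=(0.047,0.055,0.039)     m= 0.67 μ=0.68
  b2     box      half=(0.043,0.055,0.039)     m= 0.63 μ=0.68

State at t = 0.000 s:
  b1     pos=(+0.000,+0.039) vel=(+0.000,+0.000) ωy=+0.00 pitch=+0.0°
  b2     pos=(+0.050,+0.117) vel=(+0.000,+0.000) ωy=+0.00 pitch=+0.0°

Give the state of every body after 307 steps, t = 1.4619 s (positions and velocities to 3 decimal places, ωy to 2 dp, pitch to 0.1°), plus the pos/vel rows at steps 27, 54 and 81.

State at t = 1.4619 s:
  b1     pos=(+0.000,+0.039) vel=(+0.000,+0.000) ωy=+0.00 pitch=+0.0°
  b2     pos=(+0.096,+0.043) vel=(+0.000,+0.000) ωy=+0.00 pitch=+90.0°

Key-timestep trajectory:
   step    t(s)  b1.x    b1.z    b1.vx   b1.vz   b2.x    b2.z    b2.vx   b2.vz 
     27  0.1286   +0.000  +0.039  +0.000  +0.000   +0.053  +0.117  +0.061  -0.010
     54  0.2571   +0.000  +0.039  +0.000  +0.000   +0.070  +0.110  +0.216  -0.150
     81  0.3857   +0.000  +0.039  +0.000  +0.000   +0.100  +0.041  -0.092  -0.287


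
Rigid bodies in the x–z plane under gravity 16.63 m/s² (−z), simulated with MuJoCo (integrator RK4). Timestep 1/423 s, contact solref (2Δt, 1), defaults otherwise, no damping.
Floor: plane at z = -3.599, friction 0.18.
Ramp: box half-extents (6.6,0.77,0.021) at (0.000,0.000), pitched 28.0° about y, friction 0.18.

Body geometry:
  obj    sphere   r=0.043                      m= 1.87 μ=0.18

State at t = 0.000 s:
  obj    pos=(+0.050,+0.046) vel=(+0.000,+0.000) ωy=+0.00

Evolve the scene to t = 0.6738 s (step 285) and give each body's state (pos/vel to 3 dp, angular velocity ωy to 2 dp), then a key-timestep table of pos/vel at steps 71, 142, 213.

State at t = 0.6738 s:
  obj    pos=(+1.168,-0.548) vel=(+3.318,-1.764) ωy=+87.36

Key-timestep trajectory:
   step    t(s)  obj.x    obj.z    obj.vx   obj.vz 
     71  0.1678   +0.119  +0.009  +0.827  -0.440
    142  0.3357   +0.328  -0.102  +1.653  -0.879
    213  0.5035   +0.674  -0.286  +2.480  -1.318


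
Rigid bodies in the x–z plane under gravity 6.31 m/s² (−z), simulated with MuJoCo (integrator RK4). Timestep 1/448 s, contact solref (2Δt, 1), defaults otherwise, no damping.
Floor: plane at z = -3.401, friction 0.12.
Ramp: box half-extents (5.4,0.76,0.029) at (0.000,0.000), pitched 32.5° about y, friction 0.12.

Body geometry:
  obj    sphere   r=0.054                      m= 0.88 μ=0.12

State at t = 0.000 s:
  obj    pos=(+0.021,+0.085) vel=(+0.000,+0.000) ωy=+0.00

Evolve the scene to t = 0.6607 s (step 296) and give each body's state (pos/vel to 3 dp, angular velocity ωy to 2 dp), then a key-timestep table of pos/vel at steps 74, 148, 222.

State at t = 0.6607 s:
  obj    pos=(+0.528,-0.238) vel=(+1.534,-0.976) ωy=+19.54

Key-timestep trajectory:
   step    t(s)  obj.x    obj.z    obj.vx   obj.vz 
     74  0.1652   +0.053  +0.065  +0.386  -0.239
    148  0.3304   +0.148  +0.004  +0.768  -0.486
    222  0.4955   +0.306  -0.097  +1.135  -0.765


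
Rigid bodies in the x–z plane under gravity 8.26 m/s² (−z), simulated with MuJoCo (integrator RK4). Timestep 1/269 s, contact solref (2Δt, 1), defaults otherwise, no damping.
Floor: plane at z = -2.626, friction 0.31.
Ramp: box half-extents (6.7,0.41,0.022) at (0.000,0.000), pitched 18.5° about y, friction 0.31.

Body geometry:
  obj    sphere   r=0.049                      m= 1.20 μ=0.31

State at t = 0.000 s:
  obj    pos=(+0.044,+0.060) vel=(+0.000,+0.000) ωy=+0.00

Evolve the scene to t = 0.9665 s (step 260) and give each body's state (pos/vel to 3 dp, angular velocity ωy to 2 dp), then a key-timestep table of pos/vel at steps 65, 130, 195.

State at t = 0.9665 s:
  obj    pos=(+0.873,-0.217) vel=(+1.716,-0.574) ωy=+36.92

Key-timestep trajectory:
   step    t(s)  obj.x    obj.z    obj.vx   obj.vz 
     65  0.2416   +0.096  +0.043  +0.429  -0.144
    130  0.4833   +0.251  -0.009  +0.858  -0.287
    195  0.7249   +0.511  -0.096  +1.287  -0.431


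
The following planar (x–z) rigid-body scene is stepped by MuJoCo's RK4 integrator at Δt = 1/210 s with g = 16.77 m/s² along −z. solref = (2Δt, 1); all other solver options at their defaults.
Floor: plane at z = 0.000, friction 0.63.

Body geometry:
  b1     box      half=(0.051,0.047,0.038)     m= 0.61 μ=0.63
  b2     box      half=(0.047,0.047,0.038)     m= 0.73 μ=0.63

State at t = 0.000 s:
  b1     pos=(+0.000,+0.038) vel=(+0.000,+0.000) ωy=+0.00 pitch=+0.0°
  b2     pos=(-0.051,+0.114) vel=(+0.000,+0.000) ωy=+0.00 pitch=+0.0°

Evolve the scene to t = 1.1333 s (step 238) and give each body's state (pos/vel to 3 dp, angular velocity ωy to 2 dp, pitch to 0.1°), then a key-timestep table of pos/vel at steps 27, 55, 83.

State at t = 1.1333 s:
  b1     pos=(+0.000,+0.038) vel=(+0.000,+0.000) ωy=+0.00 pitch=+0.0°
  b2     pos=(-0.099,+0.047) vel=(+0.000,+0.000) ωy=+0.00 pitch=-90.0°

Key-timestep trajectory:
   step    t(s)  b1.x    b1.z    b1.vx   b1.vz   b2.x    b2.z    b2.vx   b2.vz 
     27  0.1286   +0.000  +0.038  +0.000  +0.000   -0.052  +0.114  -0.011  +0.000
     55  0.2619   +0.000  +0.038  +0.000  +0.000   -0.057  +0.114  -0.086  -0.012
     83  0.3952   +0.000  +0.038  +0.000  +0.000   -0.087  +0.091  -0.349  -0.679


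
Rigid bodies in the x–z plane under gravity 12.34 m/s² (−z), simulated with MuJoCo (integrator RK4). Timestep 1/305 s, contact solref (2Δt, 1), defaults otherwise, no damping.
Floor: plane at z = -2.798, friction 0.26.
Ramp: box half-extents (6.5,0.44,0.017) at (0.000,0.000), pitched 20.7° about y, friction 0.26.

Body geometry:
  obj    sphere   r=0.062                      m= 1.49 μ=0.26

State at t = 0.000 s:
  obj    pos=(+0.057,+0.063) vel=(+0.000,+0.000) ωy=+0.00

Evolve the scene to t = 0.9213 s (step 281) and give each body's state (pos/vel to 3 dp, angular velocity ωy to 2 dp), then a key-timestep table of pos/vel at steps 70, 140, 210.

State at t = 0.9213 s:
  obj    pos=(+1.294,-0.405) vel=(+2.685,-1.015) ωy=+46.29

Key-timestep trajectory:
   step    t(s)  obj.x    obj.z    obj.vx   obj.vz 
     70  0.2295   +0.134  +0.034  +0.669  -0.253
    140  0.4590   +0.364  -0.053  +1.338  -0.506
    210  0.6885   +0.748  -0.198  +2.007  -0.758


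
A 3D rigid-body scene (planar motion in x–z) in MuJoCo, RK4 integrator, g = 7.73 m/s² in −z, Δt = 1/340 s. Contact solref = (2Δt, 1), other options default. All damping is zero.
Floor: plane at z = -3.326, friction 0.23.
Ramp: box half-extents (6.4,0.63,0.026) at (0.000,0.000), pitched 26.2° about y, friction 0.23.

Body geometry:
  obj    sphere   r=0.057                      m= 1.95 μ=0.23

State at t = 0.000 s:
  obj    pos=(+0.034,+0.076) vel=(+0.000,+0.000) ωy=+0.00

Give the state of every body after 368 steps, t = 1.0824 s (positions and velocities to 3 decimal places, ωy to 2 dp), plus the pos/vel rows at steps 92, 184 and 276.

State at t = 1.0824 s:
  obj    pos=(+1.315,-0.555) vel=(+2.368,-1.165) ωy=+46.28

Key-timestep trajectory:
   step    t(s)  obj.x    obj.z    obj.vx   obj.vz 
     92  0.2706   +0.114  +0.036  +0.592  -0.291
    184  0.5412   +0.354  -0.082  +1.184  -0.583
    276  0.8118   +0.755  -0.279  +1.776  -0.874


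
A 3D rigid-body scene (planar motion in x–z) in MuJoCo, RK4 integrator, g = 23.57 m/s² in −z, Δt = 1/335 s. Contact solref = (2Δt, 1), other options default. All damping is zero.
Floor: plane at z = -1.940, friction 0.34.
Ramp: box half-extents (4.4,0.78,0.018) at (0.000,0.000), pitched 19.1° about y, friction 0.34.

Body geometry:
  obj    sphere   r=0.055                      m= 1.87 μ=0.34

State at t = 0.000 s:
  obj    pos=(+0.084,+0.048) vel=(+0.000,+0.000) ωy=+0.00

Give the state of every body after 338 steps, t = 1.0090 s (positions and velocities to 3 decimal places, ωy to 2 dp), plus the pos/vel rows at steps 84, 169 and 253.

State at t = 1.0090 s:
  obj    pos=(+2.734,-0.869) vel=(+5.252,-1.819) ωy=+101.05

Key-timestep trajectory:
   step    t(s)  obj.x    obj.z    obj.vx   obj.vz 
     84  0.2507   +0.248  -0.009  +1.305  -0.452
    169  0.5045   +0.747  -0.181  +2.626  -0.909
    253  0.7552   +1.569  -0.466  +3.932  -1.361


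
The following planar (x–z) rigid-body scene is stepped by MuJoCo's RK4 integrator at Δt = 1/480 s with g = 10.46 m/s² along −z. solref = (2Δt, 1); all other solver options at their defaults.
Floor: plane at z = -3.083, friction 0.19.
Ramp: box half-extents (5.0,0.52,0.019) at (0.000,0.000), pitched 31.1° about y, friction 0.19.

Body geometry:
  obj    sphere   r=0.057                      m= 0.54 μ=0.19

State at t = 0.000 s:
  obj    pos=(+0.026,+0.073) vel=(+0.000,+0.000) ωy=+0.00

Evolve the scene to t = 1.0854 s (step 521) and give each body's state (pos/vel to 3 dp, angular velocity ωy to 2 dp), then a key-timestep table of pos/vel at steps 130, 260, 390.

State at t = 1.0854 s:
  obj    pos=(+1.973,-1.101) vel=(+3.587,-2.164) ωy=+73.48

Key-timestep trajectory:
   step    t(s)  obj.x    obj.z    obj.vx   obj.vz 
    130  0.2708   +0.147  +0.000  +0.895  -0.540
    260  0.5417   +0.511  -0.219  +1.790  -1.080
    390  0.8125   +1.117  -0.585  +2.685  -1.620


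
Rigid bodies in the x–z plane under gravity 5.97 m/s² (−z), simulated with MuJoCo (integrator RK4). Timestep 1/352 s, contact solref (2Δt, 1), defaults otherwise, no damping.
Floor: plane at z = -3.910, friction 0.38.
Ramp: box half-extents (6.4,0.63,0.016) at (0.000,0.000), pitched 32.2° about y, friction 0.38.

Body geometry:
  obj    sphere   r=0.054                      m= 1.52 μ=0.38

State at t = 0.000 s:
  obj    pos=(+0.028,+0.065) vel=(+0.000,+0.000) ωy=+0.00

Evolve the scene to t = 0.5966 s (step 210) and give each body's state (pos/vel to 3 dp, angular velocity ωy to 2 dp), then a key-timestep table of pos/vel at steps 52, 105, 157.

State at t = 0.5966 s:
  obj    pos=(+0.370,-0.150) vel=(+1.147,-0.722) ωy=+25.10

Key-timestep trajectory:
   step    t(s)  obj.x    obj.z    obj.vx   obj.vz 
     52  0.1477   +0.049  +0.052  +0.284  -0.179
    105  0.2983   +0.114  +0.011  +0.574  -0.361
    157  0.4460   +0.219  -0.055  +0.858  -0.540


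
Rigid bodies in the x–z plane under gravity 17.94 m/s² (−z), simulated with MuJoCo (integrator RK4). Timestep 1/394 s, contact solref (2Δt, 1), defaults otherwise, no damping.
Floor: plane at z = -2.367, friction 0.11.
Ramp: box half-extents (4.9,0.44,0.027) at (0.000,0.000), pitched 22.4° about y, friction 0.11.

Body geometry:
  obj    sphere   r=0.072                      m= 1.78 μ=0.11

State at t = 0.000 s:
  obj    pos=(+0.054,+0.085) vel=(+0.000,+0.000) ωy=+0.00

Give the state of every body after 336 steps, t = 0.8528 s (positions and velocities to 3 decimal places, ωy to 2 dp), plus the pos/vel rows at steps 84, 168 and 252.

State at t = 0.8528 s:
  obj    pos=(+1.739,-0.610) vel=(+3.950,-1.636) ωy=+53.97

Key-timestep trajectory:
   step    t(s)  obj.x    obj.z    obj.vx   obj.vz 
     84  0.2132   +0.159  +0.041  +0.985  -0.418
    168  0.4264   +0.475  -0.089  +1.976  -0.816
    252  0.6396   +1.002  -0.306  +2.965  -1.218
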